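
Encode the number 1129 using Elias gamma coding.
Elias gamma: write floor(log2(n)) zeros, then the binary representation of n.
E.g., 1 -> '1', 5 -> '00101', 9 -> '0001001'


num_bits = floor(log2(1129)) + 1 = 11
leading_zeros = num_bits - 1 = 10
binary(1129) = 10001101001

Elias gamma(1129) = '0000000000' + '10001101001' = 000000000010001101001 (21 bits)


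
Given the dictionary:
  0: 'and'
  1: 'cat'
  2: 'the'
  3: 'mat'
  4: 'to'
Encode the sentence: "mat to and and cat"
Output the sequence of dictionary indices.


Look up each word in the dictionary:
  'mat' -> 3
  'to' -> 4
  'and' -> 0
  'and' -> 0
  'cat' -> 1

Encoded: [3, 4, 0, 0, 1]


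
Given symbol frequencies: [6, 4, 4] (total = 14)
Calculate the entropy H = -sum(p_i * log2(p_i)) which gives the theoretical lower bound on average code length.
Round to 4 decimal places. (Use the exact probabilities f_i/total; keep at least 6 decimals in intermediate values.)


Per-symbol terms -p_i * log2(p_i) with p_i = f_i/14:
  p = 6/14 = 0.428571: log2(p) = -1.222392, -p*log2(p) = 0.523882
  p = 4/14 = 0.285714: log2(p) = -1.807355, -p*log2(p) = 0.516387
  p = 4/14 = 0.285714: log2(p) = -1.807355, -p*log2(p) = 0.516387
H = 0.523882 + 0.516387 + 0.516387 = 1.556656

H = 1.5567 bits/symbol


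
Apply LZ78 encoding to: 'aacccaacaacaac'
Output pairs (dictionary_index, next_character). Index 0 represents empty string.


LZ78 encoding steps:
Dictionary: {0: ''}
Step 1: w='' (idx 0), next='a' -> output (0, 'a'), add 'a' as idx 1
Step 2: w='a' (idx 1), next='c' -> output (1, 'c'), add 'ac' as idx 2
Step 3: w='' (idx 0), next='c' -> output (0, 'c'), add 'c' as idx 3
Step 4: w='c' (idx 3), next='a' -> output (3, 'a'), add 'ca' as idx 4
Step 5: w='ac' (idx 2), next='a' -> output (2, 'a'), add 'aca' as idx 5
Step 6: w='aca' (idx 5), next='a' -> output (5, 'a'), add 'acaa' as idx 6
Step 7: w='c' (idx 3), end of input -> output (3, '')


Encoded: [(0, 'a'), (1, 'c'), (0, 'c'), (3, 'a'), (2, 'a'), (5, 'a'), (3, '')]


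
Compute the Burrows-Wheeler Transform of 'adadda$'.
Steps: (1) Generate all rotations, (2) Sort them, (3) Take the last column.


Rotations (sorted):
  0: $adadda -> last char: a
  1: a$adadd -> last char: d
  2: adadda$ -> last char: $
  3: adda$ad -> last char: d
  4: da$adad -> last char: d
  5: dadda$a -> last char: a
  6: dda$ada -> last char: a


BWT = ad$ddaa


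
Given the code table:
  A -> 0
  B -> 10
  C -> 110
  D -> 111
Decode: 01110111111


Decoding:
0 -> A
111 -> D
0 -> A
111 -> D
111 -> D


Result: ADADD


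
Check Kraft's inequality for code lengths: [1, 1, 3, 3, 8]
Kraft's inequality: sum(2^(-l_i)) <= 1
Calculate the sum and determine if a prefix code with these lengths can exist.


Sum = 2^(-1) + 2^(-1) + 2^(-3) + 2^(-3) + 2^(-8)
    = 0.5 + 0.5 + 0.125 + 0.125 + 0.00390625
    = 321/256 = 1.25390625
Since 1.25390625 > 1, Kraft's inequality is NOT satisfied.
A prefix code with these lengths CANNOT exist.

Kraft sum = 1.25390625. Not satisfied.


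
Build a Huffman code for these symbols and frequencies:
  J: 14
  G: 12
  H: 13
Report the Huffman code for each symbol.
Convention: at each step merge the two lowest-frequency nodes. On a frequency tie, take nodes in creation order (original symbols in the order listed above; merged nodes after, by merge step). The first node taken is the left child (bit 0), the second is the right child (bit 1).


Huffman tree construction:
Step 1: Merge G(12) + H(13) = 25
Step 2: Merge J(14) + (G+H)(25) = 39
Read each symbol's code off the tree from the root (left child = 0, right child = 1).

Codes:
  J: 0 (length 1)
  G: 10 (length 2)
  H: 11 (length 2)
Average code length: 64/39 = 1.6410 bits/symbol


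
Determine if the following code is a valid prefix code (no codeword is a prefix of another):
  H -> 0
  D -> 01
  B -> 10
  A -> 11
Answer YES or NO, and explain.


Checking each pair (does one codeword prefix another?):
  H='0' vs D='01': prefix -- VIOLATION

NO -- this is NOT a valid prefix code. H (0) is a prefix of D (01).


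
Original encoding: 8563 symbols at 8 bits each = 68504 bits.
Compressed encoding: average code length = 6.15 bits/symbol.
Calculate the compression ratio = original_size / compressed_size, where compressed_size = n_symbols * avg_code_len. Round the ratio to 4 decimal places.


original_size = n_symbols * orig_bits = 8563 * 8 = 68504 bits
compressed_size = n_symbols * avg_code_len = 8563 * 6.15 = 52662.45 bits
ratio = original_size / compressed_size = 68504 / 52662.45 = 1.3008

Compression ratio = 1.3008


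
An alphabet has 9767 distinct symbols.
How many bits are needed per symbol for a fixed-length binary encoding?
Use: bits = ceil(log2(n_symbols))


log2(9767) = 13.2537
Bracket: 2^13 = 8192 < 9767 <= 2^14 = 16384
So ceil(log2(9767)) = 14

bits = ceil(log2(9767)) = ceil(13.2537) = 14 bits


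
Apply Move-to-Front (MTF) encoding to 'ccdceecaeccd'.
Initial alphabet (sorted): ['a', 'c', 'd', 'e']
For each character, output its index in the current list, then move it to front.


MTF encoding:
'c': index 1 in ['a', 'c', 'd', 'e'] -> ['c', 'a', 'd', 'e']
'c': index 0 in ['c', 'a', 'd', 'e'] -> ['c', 'a', 'd', 'e']
'd': index 2 in ['c', 'a', 'd', 'e'] -> ['d', 'c', 'a', 'e']
'c': index 1 in ['d', 'c', 'a', 'e'] -> ['c', 'd', 'a', 'e']
'e': index 3 in ['c', 'd', 'a', 'e'] -> ['e', 'c', 'd', 'a']
'e': index 0 in ['e', 'c', 'd', 'a'] -> ['e', 'c', 'd', 'a']
'c': index 1 in ['e', 'c', 'd', 'a'] -> ['c', 'e', 'd', 'a']
'a': index 3 in ['c', 'e', 'd', 'a'] -> ['a', 'c', 'e', 'd']
'e': index 2 in ['a', 'c', 'e', 'd'] -> ['e', 'a', 'c', 'd']
'c': index 2 in ['e', 'a', 'c', 'd'] -> ['c', 'e', 'a', 'd']
'c': index 0 in ['c', 'e', 'a', 'd'] -> ['c', 'e', 'a', 'd']
'd': index 3 in ['c', 'e', 'a', 'd'] -> ['d', 'c', 'e', 'a']


Output: [1, 0, 2, 1, 3, 0, 1, 3, 2, 2, 0, 3]


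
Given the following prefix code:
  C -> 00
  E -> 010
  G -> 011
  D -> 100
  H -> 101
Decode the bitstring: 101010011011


Decoding step by step:
Bits 101 -> H
Bits 010 -> E
Bits 011 -> G
Bits 011 -> G


Decoded message: HEGG


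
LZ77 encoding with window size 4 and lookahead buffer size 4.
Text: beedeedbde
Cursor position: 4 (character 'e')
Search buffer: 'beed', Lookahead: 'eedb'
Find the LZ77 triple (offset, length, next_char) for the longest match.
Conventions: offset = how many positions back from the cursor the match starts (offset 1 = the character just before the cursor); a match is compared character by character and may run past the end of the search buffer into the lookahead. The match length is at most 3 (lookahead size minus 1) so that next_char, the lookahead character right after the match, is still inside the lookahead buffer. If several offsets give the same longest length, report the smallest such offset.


Try each offset into the search buffer:
  offset=1 (pos 3, char 'd'): match length 0
  offset=2 (pos 2, char 'e'): match length 1
  offset=3 (pos 1, char 'e'): match length 3
  offset=4 (pos 0, char 'b'): match length 0
Longest match has length 3 at offset 3.
next_char = character at position 4 + 3 = 7 -> 'b'

Best match: offset=3, length=3 (matching 'eed' starting at position 1)
LZ77 triple: (3, 3, 'b')


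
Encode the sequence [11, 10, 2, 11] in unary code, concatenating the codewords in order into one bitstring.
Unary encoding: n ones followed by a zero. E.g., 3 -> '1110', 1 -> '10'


Encode each number as n ones followed by a terminating 0:
  11 -> 111111111110 (12 bits)
  10 -> 11111111110 (11 bits)
  2 -> 110 (3 bits)
  11 -> 111111111110 (12 bits)
Total length = 12 + 11 + 3 + 12 = 38 bits.

Unary([11, 10, 2, 11]) = 11111111111011111111110110111111111110 (38 bits)


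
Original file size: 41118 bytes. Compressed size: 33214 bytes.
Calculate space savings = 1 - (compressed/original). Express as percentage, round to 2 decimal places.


ratio = compressed/original = 33214/41118 = 0.807773
savings = 1 - ratio = 1 - 0.807773 = 0.192227
as a percentage: 0.192227 * 100 = 19.22%

Space savings = 1 - 33214/41118 = 19.22%


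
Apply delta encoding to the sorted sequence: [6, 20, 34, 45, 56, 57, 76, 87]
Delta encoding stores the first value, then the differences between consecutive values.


First value: 6
Deltas:
  20 - 6 = 14
  34 - 20 = 14
  45 - 34 = 11
  56 - 45 = 11
  57 - 56 = 1
  76 - 57 = 19
  87 - 76 = 11


Delta encoded: [6, 14, 14, 11, 11, 1, 19, 11]


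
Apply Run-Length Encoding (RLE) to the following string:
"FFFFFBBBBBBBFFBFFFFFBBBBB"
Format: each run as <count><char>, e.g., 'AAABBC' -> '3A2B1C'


Scanning runs left to right:
  i=0: run of 'F' x 5 -> '5F'
  i=5: run of 'B' x 7 -> '7B'
  i=12: run of 'F' x 2 -> '2F'
  i=14: run of 'B' x 1 -> '1B'
  i=15: run of 'F' x 5 -> '5F'
  i=20: run of 'B' x 5 -> '5B'

RLE = 5F7B2F1B5F5B


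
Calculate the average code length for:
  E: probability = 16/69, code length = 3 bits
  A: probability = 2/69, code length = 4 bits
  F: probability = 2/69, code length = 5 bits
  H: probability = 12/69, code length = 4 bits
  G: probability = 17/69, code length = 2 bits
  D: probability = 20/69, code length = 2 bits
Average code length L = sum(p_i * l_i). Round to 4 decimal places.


Weighted contributions p_i * l_i:
  E: (16/69) * 3 = 48/69
  A: (2/69) * 4 = 8/69
  F: (2/69) * 5 = 10/69
  H: (12/69) * 4 = 48/69
  G: (17/69) * 2 = 34/69
  D: (20/69) * 2 = 40/69
Sum = (48 + 8 + 10 + 48 + 34 + 40)/69 = 188/69

L = 188/69 = 2.7246 bits/symbol


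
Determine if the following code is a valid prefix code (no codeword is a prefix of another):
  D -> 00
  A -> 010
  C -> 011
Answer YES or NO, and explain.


Checking each pair (does one codeword prefix another?):
  D='00' vs A='010': no prefix
  D='00' vs C='011': no prefix
  A='010' vs D='00': no prefix
  A='010' vs C='011': no prefix
  C='011' vs D='00': no prefix
  C='011' vs A='010': no prefix
No violation found over all pairs.

YES -- this is a valid prefix code. No codeword is a prefix of any other codeword.


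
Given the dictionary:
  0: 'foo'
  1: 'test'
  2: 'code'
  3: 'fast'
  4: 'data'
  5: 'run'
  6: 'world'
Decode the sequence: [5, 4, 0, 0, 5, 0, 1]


Look up each index in the dictionary:
  5 -> 'run'
  4 -> 'data'
  0 -> 'foo'
  0 -> 'foo'
  5 -> 'run'
  0 -> 'foo'
  1 -> 'test'

Decoded: "run data foo foo run foo test"


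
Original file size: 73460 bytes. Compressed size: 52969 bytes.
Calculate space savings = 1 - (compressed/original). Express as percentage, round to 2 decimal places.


ratio = compressed/original = 52969/73460 = 0.721059
savings = 1 - ratio = 1 - 0.721059 = 0.278941
as a percentage: 0.278941 * 100 = 27.89%

Space savings = 1 - 52969/73460 = 27.89%


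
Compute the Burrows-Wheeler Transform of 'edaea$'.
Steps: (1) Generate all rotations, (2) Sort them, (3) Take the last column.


Rotations (sorted):
  0: $edaea -> last char: a
  1: a$edae -> last char: e
  2: aea$ed -> last char: d
  3: daea$e -> last char: e
  4: ea$eda -> last char: a
  5: edaea$ -> last char: $


BWT = aedea$


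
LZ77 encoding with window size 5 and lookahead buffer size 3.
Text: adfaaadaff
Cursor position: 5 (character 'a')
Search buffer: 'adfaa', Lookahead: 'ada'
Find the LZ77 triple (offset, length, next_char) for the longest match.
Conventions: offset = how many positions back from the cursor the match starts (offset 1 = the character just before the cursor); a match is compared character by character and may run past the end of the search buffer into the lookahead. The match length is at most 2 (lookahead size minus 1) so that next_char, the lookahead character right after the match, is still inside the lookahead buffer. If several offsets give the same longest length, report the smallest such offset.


Try each offset into the search buffer:
  offset=1 (pos 4, char 'a'): match length 1
  offset=2 (pos 3, char 'a'): match length 1
  offset=3 (pos 2, char 'f'): match length 0
  offset=4 (pos 1, char 'd'): match length 0
  offset=5 (pos 0, char 'a'): match length 2
Longest match has length 2 at offset 5.
next_char = character at position 5 + 2 = 7 -> 'a'

Best match: offset=5, length=2 (matching 'ad' starting at position 0)
LZ77 triple: (5, 2, 'a')


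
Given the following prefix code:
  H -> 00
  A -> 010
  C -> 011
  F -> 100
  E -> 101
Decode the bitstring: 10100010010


Decoding step by step:
Bits 101 -> E
Bits 00 -> H
Bits 010 -> A
Bits 010 -> A


Decoded message: EHAA


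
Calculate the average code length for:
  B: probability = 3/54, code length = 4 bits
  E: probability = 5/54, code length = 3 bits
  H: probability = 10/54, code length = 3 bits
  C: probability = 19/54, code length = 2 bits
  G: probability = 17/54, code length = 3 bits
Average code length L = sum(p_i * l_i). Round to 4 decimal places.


Weighted contributions p_i * l_i:
  B: (3/54) * 4 = 12/54
  E: (5/54) * 3 = 15/54
  H: (10/54) * 3 = 30/54
  C: (19/54) * 2 = 38/54
  G: (17/54) * 3 = 51/54
Sum = (12 + 15 + 30 + 38 + 51)/54 = 146/54

L = 146/54 = 2.7037 bits/symbol


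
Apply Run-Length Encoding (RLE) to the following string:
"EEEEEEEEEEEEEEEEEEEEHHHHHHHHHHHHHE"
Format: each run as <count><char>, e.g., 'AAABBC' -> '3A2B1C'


Scanning runs left to right:
  i=0: run of 'E' x 20 -> '20E'
  i=20: run of 'H' x 13 -> '13H'
  i=33: run of 'E' x 1 -> '1E'

RLE = 20E13H1E


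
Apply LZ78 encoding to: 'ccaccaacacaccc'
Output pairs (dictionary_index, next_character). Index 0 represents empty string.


LZ78 encoding steps:
Dictionary: {0: ''}
Step 1: w='' (idx 0), next='c' -> output (0, 'c'), add 'c' as idx 1
Step 2: w='c' (idx 1), next='a' -> output (1, 'a'), add 'ca' as idx 2
Step 3: w='c' (idx 1), next='c' -> output (1, 'c'), add 'cc' as idx 3
Step 4: w='' (idx 0), next='a' -> output (0, 'a'), add 'a' as idx 4
Step 5: w='a' (idx 4), next='c' -> output (4, 'c'), add 'ac' as idx 5
Step 6: w='ac' (idx 5), next='a' -> output (5, 'a'), add 'aca' as idx 6
Step 7: w='cc' (idx 3), next='c' -> output (3, 'c'), add 'ccc' as idx 7


Encoded: [(0, 'c'), (1, 'a'), (1, 'c'), (0, 'a'), (4, 'c'), (5, 'a'), (3, 'c')]


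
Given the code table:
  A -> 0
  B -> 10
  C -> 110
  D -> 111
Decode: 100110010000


Decoding:
10 -> B
0 -> A
110 -> C
0 -> A
10 -> B
0 -> A
0 -> A
0 -> A


Result: BACABAAA


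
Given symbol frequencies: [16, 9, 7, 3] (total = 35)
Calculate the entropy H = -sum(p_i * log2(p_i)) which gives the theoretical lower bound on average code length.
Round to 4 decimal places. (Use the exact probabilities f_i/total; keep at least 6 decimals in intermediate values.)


Per-symbol terms -p_i * log2(p_i) with p_i = f_i/35:
  p = 16/35 = 0.457143: log2(p) = -1.129283, -p*log2(p) = 0.516244
  p = 9/35 = 0.257143: log2(p) = -1.959358, -p*log2(p) = 0.503835
  p = 7/35 = 0.200000: log2(p) = -2.321928, -p*log2(p) = 0.464386
  p = 3/35 = 0.085714: log2(p) = -3.544321, -p*log2(p) = 0.303799
H = 0.516244 + 0.503835 + 0.464386 + 0.303799 = 1.788264

H = 1.7883 bits/symbol


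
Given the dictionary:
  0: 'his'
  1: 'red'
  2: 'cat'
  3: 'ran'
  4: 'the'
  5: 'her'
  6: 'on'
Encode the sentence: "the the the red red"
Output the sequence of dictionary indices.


Look up each word in the dictionary:
  'the' -> 4
  'the' -> 4
  'the' -> 4
  'red' -> 1
  'red' -> 1

Encoded: [4, 4, 4, 1, 1]


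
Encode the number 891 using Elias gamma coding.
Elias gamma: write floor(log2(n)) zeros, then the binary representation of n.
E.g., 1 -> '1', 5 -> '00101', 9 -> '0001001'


num_bits = floor(log2(891)) + 1 = 10
leading_zeros = num_bits - 1 = 9
binary(891) = 1101111011

Elias gamma(891) = '000000000' + '1101111011' = 0000000001101111011 (19 bits)


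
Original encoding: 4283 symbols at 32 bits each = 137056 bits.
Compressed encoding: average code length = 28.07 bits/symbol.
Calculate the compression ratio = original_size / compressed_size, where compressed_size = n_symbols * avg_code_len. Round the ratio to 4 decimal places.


original_size = n_symbols * orig_bits = 4283 * 32 = 137056 bits
compressed_size = n_symbols * avg_code_len = 4283 * 28.07 = 120223.81 bits
ratio = original_size / compressed_size = 137056 / 120223.81 = 1.14

Compression ratio = 1.14


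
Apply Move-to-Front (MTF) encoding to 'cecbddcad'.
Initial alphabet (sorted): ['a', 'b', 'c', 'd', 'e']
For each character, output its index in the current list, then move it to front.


MTF encoding:
'c': index 2 in ['a', 'b', 'c', 'd', 'e'] -> ['c', 'a', 'b', 'd', 'e']
'e': index 4 in ['c', 'a', 'b', 'd', 'e'] -> ['e', 'c', 'a', 'b', 'd']
'c': index 1 in ['e', 'c', 'a', 'b', 'd'] -> ['c', 'e', 'a', 'b', 'd']
'b': index 3 in ['c', 'e', 'a', 'b', 'd'] -> ['b', 'c', 'e', 'a', 'd']
'd': index 4 in ['b', 'c', 'e', 'a', 'd'] -> ['d', 'b', 'c', 'e', 'a']
'd': index 0 in ['d', 'b', 'c', 'e', 'a'] -> ['d', 'b', 'c', 'e', 'a']
'c': index 2 in ['d', 'b', 'c', 'e', 'a'] -> ['c', 'd', 'b', 'e', 'a']
'a': index 4 in ['c', 'd', 'b', 'e', 'a'] -> ['a', 'c', 'd', 'b', 'e']
'd': index 2 in ['a', 'c', 'd', 'b', 'e'] -> ['d', 'a', 'c', 'b', 'e']


Output: [2, 4, 1, 3, 4, 0, 2, 4, 2]


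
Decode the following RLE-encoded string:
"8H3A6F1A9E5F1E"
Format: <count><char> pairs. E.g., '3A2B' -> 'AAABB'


Expanding each <count><char> pair:
  8H -> 'HHHHHHHH'
  3A -> 'AAA'
  6F -> 'FFFFFF'
  1A -> 'A'
  9E -> 'EEEEEEEEE'
  5F -> 'FFFFF'
  1E -> 'E'

Decoded = HHHHHHHHAAAFFFFFFAEEEEEEEEEFFFFFE


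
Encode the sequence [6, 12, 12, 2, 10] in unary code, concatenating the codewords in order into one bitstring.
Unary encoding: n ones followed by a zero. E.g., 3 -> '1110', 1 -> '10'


Encode each number as n ones followed by a terminating 0:
  6 -> 1111110 (7 bits)
  12 -> 1111111111110 (13 bits)
  12 -> 1111111111110 (13 bits)
  2 -> 110 (3 bits)
  10 -> 11111111110 (11 bits)
Total length = 7 + 13 + 13 + 3 + 11 = 47 bits.

Unary([6, 12, 12, 2, 10]) = 11111101111111111110111111111111011011111111110 (47 bits)


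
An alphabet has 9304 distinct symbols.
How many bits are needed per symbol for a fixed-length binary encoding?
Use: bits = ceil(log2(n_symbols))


log2(9304) = 13.1836
Bracket: 2^13 = 8192 < 9304 <= 2^14 = 16384
So ceil(log2(9304)) = 14

bits = ceil(log2(9304)) = ceil(13.1836) = 14 bits


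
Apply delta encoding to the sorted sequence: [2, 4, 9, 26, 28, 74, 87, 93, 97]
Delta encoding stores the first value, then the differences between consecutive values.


First value: 2
Deltas:
  4 - 2 = 2
  9 - 4 = 5
  26 - 9 = 17
  28 - 26 = 2
  74 - 28 = 46
  87 - 74 = 13
  93 - 87 = 6
  97 - 93 = 4


Delta encoded: [2, 2, 5, 17, 2, 46, 13, 6, 4]


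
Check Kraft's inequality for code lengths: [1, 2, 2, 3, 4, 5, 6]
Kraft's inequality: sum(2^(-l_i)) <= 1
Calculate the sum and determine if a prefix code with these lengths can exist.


Sum = 2^(-1) + 2^(-2) + 2^(-2) + 2^(-3) + 2^(-4) + 2^(-5) + 2^(-6)
    = 0.5 + 0.25 + 0.25 + 0.125 + 0.0625 + 0.03125 + 0.015625
    = 79/64 = 1.234375
Since 1.234375 > 1, Kraft's inequality is NOT satisfied.
A prefix code with these lengths CANNOT exist.

Kraft sum = 1.234375. Not satisfied.


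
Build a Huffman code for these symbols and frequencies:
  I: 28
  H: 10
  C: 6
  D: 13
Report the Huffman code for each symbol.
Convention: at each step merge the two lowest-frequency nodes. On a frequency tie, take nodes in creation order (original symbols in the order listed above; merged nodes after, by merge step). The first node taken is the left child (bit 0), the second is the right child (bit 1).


Huffman tree construction:
Step 1: Merge C(6) + H(10) = 16
Step 2: Merge D(13) + (C+H)(16) = 29
Step 3: Merge I(28) + (D+(C+H))(29) = 57
Read each symbol's code off the tree from the root (left child = 0, right child = 1).

Codes:
  I: 0 (length 1)
  H: 111 (length 3)
  C: 110 (length 3)
  D: 10 (length 2)
Average code length: 102/57 = 1.7895 bits/symbol


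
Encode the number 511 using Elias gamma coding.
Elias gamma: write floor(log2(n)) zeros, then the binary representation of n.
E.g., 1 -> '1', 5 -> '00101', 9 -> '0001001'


num_bits = floor(log2(511)) + 1 = 9
leading_zeros = num_bits - 1 = 8
binary(511) = 111111111

Elias gamma(511) = '00000000' + '111111111' = 00000000111111111 (17 bits)


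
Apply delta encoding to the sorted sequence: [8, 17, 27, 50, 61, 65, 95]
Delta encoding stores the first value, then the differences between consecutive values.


First value: 8
Deltas:
  17 - 8 = 9
  27 - 17 = 10
  50 - 27 = 23
  61 - 50 = 11
  65 - 61 = 4
  95 - 65 = 30


Delta encoded: [8, 9, 10, 23, 11, 4, 30]


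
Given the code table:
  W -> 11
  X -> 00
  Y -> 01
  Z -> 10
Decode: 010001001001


Decoding:
01 -> Y
00 -> X
01 -> Y
00 -> X
10 -> Z
01 -> Y


Result: YXYXZY


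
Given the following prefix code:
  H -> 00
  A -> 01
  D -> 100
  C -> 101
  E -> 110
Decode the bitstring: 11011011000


Decoding step by step:
Bits 110 -> E
Bits 110 -> E
Bits 110 -> E
Bits 00 -> H


Decoded message: EEEH


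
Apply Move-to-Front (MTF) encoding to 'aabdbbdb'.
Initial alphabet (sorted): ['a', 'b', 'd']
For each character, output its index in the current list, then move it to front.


MTF encoding:
'a': index 0 in ['a', 'b', 'd'] -> ['a', 'b', 'd']
'a': index 0 in ['a', 'b', 'd'] -> ['a', 'b', 'd']
'b': index 1 in ['a', 'b', 'd'] -> ['b', 'a', 'd']
'd': index 2 in ['b', 'a', 'd'] -> ['d', 'b', 'a']
'b': index 1 in ['d', 'b', 'a'] -> ['b', 'd', 'a']
'b': index 0 in ['b', 'd', 'a'] -> ['b', 'd', 'a']
'd': index 1 in ['b', 'd', 'a'] -> ['d', 'b', 'a']
'b': index 1 in ['d', 'b', 'a'] -> ['b', 'd', 'a']


Output: [0, 0, 1, 2, 1, 0, 1, 1]


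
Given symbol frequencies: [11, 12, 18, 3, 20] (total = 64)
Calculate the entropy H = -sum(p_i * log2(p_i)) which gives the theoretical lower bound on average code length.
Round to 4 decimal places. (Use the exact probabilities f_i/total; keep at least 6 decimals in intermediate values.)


Per-symbol terms -p_i * log2(p_i) with p_i = f_i/64:
  p = 11/64 = 0.171875: log2(p) = -2.540568, -p*log2(p) = 0.436660
  p = 12/64 = 0.187500: log2(p) = -2.415037, -p*log2(p) = 0.452820
  p = 18/64 = 0.281250: log2(p) = -1.830075, -p*log2(p) = 0.514709
  p = 3/64 = 0.046875: log2(p) = -4.415037, -p*log2(p) = 0.206955
  p = 20/64 = 0.312500: log2(p) = -1.678072, -p*log2(p) = 0.524397
H = 0.436660 + 0.452820 + 0.514709 + 0.206955 + 0.524397 = 2.135541

H = 2.1355 bits/symbol


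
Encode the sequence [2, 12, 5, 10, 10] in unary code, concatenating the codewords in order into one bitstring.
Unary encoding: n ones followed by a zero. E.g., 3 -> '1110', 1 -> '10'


Encode each number as n ones followed by a terminating 0:
  2 -> 110 (3 bits)
  12 -> 1111111111110 (13 bits)
  5 -> 111110 (6 bits)
  10 -> 11111111110 (11 bits)
  10 -> 11111111110 (11 bits)
Total length = 3 + 13 + 6 + 11 + 11 = 44 bits.

Unary([2, 12, 5, 10, 10]) = 11011111111111101111101111111111011111111110 (44 bits)


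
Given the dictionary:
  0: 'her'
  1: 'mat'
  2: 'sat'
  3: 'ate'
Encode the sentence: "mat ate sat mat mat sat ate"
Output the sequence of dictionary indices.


Look up each word in the dictionary:
  'mat' -> 1
  'ate' -> 3
  'sat' -> 2
  'mat' -> 1
  'mat' -> 1
  'sat' -> 2
  'ate' -> 3

Encoded: [1, 3, 2, 1, 1, 2, 3]


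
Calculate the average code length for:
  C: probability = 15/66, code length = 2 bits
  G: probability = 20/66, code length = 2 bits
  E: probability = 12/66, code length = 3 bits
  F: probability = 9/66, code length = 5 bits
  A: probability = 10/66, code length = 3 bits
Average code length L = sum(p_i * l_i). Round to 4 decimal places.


Weighted contributions p_i * l_i:
  C: (15/66) * 2 = 30/66
  G: (20/66) * 2 = 40/66
  E: (12/66) * 3 = 36/66
  F: (9/66) * 5 = 45/66
  A: (10/66) * 3 = 30/66
Sum = (30 + 40 + 36 + 45 + 30)/66 = 181/66

L = 181/66 = 2.7424 bits/symbol


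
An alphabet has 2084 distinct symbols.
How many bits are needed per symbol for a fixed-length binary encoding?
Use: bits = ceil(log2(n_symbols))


log2(2084) = 11.0251
Bracket: 2^11 = 2048 < 2084 <= 2^12 = 4096
So ceil(log2(2084)) = 12

bits = ceil(log2(2084)) = ceil(11.0251) = 12 bits


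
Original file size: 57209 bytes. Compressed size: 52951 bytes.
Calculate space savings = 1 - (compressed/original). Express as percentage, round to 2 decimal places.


ratio = compressed/original = 52951/57209 = 0.925571
savings = 1 - ratio = 1 - 0.925571 = 0.074429
as a percentage: 0.074429 * 100 = 7.44%

Space savings = 1 - 52951/57209 = 7.44%


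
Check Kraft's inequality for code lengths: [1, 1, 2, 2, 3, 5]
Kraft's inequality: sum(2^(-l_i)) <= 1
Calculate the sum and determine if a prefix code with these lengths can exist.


Sum = 2^(-1) + 2^(-1) + 2^(-2) + 2^(-2) + 2^(-3) + 2^(-5)
    = 0.5 + 0.5 + 0.25 + 0.25 + 0.125 + 0.03125
    = 53/32 = 1.65625
Since 1.65625 > 1, Kraft's inequality is NOT satisfied.
A prefix code with these lengths CANNOT exist.

Kraft sum = 1.65625. Not satisfied.


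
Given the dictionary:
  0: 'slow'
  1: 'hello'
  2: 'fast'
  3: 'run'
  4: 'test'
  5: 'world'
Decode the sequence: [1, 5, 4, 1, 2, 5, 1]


Look up each index in the dictionary:
  1 -> 'hello'
  5 -> 'world'
  4 -> 'test'
  1 -> 'hello'
  2 -> 'fast'
  5 -> 'world'
  1 -> 'hello'

Decoded: "hello world test hello fast world hello"


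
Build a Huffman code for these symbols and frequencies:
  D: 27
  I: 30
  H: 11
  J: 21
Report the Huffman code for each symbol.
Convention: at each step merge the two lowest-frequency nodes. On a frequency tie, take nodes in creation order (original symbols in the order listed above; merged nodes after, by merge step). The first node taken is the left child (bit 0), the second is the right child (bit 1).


Huffman tree construction:
Step 1: Merge H(11) + J(21) = 32
Step 2: Merge D(27) + I(30) = 57
Step 3: Merge (H+J)(32) + (D+I)(57) = 89
Read each symbol's code off the tree from the root (left child = 0, right child = 1).

Codes:
  D: 10 (length 2)
  I: 11 (length 2)
  H: 00 (length 2)
  J: 01 (length 2)
Average code length: 178/89 = 2.0000 bits/symbol


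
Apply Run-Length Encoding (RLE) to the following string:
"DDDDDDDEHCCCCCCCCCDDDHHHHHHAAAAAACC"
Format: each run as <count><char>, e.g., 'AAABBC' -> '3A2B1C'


Scanning runs left to right:
  i=0: run of 'D' x 7 -> '7D'
  i=7: run of 'E' x 1 -> '1E'
  i=8: run of 'H' x 1 -> '1H'
  i=9: run of 'C' x 9 -> '9C'
  i=18: run of 'D' x 3 -> '3D'
  i=21: run of 'H' x 6 -> '6H'
  i=27: run of 'A' x 6 -> '6A'
  i=33: run of 'C' x 2 -> '2C'

RLE = 7D1E1H9C3D6H6A2C


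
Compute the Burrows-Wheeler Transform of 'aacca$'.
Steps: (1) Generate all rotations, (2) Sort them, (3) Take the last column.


Rotations (sorted):
  0: $aacca -> last char: a
  1: a$aacc -> last char: c
  2: aacca$ -> last char: $
  3: acca$a -> last char: a
  4: ca$aac -> last char: c
  5: cca$aa -> last char: a


BWT = ac$aca


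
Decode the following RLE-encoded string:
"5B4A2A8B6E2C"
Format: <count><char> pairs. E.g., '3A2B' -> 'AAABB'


Expanding each <count><char> pair:
  5B -> 'BBBBB'
  4A -> 'AAAA'
  2A -> 'AA'
  8B -> 'BBBBBBBB'
  6E -> 'EEEEEE'
  2C -> 'CC'

Decoded = BBBBBAAAAAABBBBBBBBEEEEEECC


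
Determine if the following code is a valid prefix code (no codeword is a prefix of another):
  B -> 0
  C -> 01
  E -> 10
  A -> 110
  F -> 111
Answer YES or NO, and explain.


Checking each pair (does one codeword prefix another?):
  B='0' vs C='01': prefix -- VIOLATION

NO -- this is NOT a valid prefix code. B (0) is a prefix of C (01).


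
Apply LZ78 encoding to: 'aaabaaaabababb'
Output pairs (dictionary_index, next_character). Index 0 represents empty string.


LZ78 encoding steps:
Dictionary: {0: ''}
Step 1: w='' (idx 0), next='a' -> output (0, 'a'), add 'a' as idx 1
Step 2: w='a' (idx 1), next='a' -> output (1, 'a'), add 'aa' as idx 2
Step 3: w='' (idx 0), next='b' -> output (0, 'b'), add 'b' as idx 3
Step 4: w='aa' (idx 2), next='a' -> output (2, 'a'), add 'aaa' as idx 4
Step 5: w='a' (idx 1), next='b' -> output (1, 'b'), add 'ab' as idx 5
Step 6: w='ab' (idx 5), next='a' -> output (5, 'a'), add 'aba' as idx 6
Step 7: w='b' (idx 3), next='b' -> output (3, 'b'), add 'bb' as idx 7


Encoded: [(0, 'a'), (1, 'a'), (0, 'b'), (2, 'a'), (1, 'b'), (5, 'a'), (3, 'b')]


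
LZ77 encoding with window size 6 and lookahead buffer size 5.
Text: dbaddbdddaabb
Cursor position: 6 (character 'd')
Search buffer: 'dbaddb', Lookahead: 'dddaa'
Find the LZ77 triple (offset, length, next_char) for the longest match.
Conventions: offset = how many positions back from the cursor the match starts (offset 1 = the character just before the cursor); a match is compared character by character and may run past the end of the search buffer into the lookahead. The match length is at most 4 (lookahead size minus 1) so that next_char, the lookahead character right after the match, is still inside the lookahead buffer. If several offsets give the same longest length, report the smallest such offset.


Try each offset into the search buffer:
  offset=1 (pos 5, char 'b'): match length 0
  offset=2 (pos 4, char 'd'): match length 1
  offset=3 (pos 3, char 'd'): match length 2
  offset=4 (pos 2, char 'a'): match length 0
  offset=5 (pos 1, char 'b'): match length 0
  offset=6 (pos 0, char 'd'): match length 1
Longest match has length 2 at offset 3.
next_char = character at position 6 + 2 = 8 -> 'd'

Best match: offset=3, length=2 (matching 'dd' starting at position 3)
LZ77 triple: (3, 2, 'd')


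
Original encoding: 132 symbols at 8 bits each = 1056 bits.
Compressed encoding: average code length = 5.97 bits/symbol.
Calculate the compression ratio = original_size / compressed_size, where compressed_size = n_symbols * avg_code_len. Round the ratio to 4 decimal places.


original_size = n_symbols * orig_bits = 132 * 8 = 1056 bits
compressed_size = n_symbols * avg_code_len = 132 * 5.97 = 788.04 bits
ratio = original_size / compressed_size = 1056 / 788.04 = 1.34

Compression ratio = 1.34


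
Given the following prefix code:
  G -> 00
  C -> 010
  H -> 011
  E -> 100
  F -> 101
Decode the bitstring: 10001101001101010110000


Decoding step by step:
Bits 100 -> E
Bits 011 -> H
Bits 010 -> C
Bits 011 -> H
Bits 010 -> C
Bits 101 -> F
Bits 100 -> E
Bits 00 -> G


Decoded message: EHCHCFEG


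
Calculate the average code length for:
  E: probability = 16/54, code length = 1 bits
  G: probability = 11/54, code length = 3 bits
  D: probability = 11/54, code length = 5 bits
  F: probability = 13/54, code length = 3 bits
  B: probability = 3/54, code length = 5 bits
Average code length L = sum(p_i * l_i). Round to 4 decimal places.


Weighted contributions p_i * l_i:
  E: (16/54) * 1 = 16/54
  G: (11/54) * 3 = 33/54
  D: (11/54) * 5 = 55/54
  F: (13/54) * 3 = 39/54
  B: (3/54) * 5 = 15/54
Sum = (16 + 33 + 55 + 39 + 15)/54 = 158/54

L = 158/54 = 2.9259 bits/symbol


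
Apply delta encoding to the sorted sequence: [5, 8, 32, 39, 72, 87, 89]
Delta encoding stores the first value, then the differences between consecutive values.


First value: 5
Deltas:
  8 - 5 = 3
  32 - 8 = 24
  39 - 32 = 7
  72 - 39 = 33
  87 - 72 = 15
  89 - 87 = 2


Delta encoded: [5, 3, 24, 7, 33, 15, 2]


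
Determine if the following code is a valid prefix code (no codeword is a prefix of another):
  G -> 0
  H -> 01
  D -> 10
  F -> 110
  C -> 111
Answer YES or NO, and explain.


Checking each pair (does one codeword prefix another?):
  G='0' vs H='01': prefix -- VIOLATION

NO -- this is NOT a valid prefix code. G (0) is a prefix of H (01).


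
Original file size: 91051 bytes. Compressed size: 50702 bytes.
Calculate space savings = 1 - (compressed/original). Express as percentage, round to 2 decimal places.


ratio = compressed/original = 50702/91051 = 0.556853
savings = 1 - ratio = 1 - 0.556853 = 0.443147
as a percentage: 0.443147 * 100 = 44.31%

Space savings = 1 - 50702/91051 = 44.31%


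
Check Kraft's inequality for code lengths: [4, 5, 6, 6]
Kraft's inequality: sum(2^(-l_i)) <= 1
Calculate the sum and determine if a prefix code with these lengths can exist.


Sum = 2^(-4) + 2^(-5) + 2^(-6) + 2^(-6)
    = 0.0625 + 0.03125 + 0.015625 + 0.015625
    = 8/64 = 0.125
Since 0.125 <= 1, Kraft's inequality IS satisfied.
A prefix code with these lengths CAN exist.

Kraft sum = 0.125. Satisfied.


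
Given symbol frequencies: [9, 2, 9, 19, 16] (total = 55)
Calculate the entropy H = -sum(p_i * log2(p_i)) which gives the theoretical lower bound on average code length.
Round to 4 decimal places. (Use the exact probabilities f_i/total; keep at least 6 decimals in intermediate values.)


Per-symbol terms -p_i * log2(p_i) with p_i = f_i/55:
  p = 9/55 = 0.163636: log2(p) = -2.611435, -p*log2(p) = 0.427326
  p = 2/55 = 0.036364: log2(p) = -4.781360, -p*log2(p) = 0.173868
  p = 9/55 = 0.163636: log2(p) = -2.611435, -p*log2(p) = 0.427326
  p = 19/55 = 0.345455: log2(p) = -1.533432, -p*log2(p) = 0.529731
  p = 16/55 = 0.290909: log2(p) = -1.781360, -p*log2(p) = 0.518214
H = 0.427326 + 0.173868 + 0.427326 + 0.529731 + 0.518214 = 2.076465

H = 2.0765 bits/symbol


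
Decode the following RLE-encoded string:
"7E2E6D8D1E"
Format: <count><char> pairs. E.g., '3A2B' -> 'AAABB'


Expanding each <count><char> pair:
  7E -> 'EEEEEEE'
  2E -> 'EE'
  6D -> 'DDDDDD'
  8D -> 'DDDDDDDD'
  1E -> 'E'

Decoded = EEEEEEEEEDDDDDDDDDDDDDDE


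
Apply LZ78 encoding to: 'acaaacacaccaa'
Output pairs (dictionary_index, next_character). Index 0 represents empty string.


LZ78 encoding steps:
Dictionary: {0: ''}
Step 1: w='' (idx 0), next='a' -> output (0, 'a'), add 'a' as idx 1
Step 2: w='' (idx 0), next='c' -> output (0, 'c'), add 'c' as idx 2
Step 3: w='a' (idx 1), next='a' -> output (1, 'a'), add 'aa' as idx 3
Step 4: w='a' (idx 1), next='c' -> output (1, 'c'), add 'ac' as idx 4
Step 5: w='ac' (idx 4), next='a' -> output (4, 'a'), add 'aca' as idx 5
Step 6: w='c' (idx 2), next='c' -> output (2, 'c'), add 'cc' as idx 6
Step 7: w='aa' (idx 3), end of input -> output (3, '')


Encoded: [(0, 'a'), (0, 'c'), (1, 'a'), (1, 'c'), (4, 'a'), (2, 'c'), (3, '')]


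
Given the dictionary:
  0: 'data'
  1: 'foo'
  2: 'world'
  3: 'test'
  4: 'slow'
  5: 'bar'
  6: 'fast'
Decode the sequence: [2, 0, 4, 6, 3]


Look up each index in the dictionary:
  2 -> 'world'
  0 -> 'data'
  4 -> 'slow'
  6 -> 'fast'
  3 -> 'test'

Decoded: "world data slow fast test"


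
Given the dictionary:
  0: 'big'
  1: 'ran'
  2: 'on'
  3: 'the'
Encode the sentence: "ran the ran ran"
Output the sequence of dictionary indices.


Look up each word in the dictionary:
  'ran' -> 1
  'the' -> 3
  'ran' -> 1
  'ran' -> 1

Encoded: [1, 3, 1, 1]


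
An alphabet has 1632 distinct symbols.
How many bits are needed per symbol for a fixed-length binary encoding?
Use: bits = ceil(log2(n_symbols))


log2(1632) = 10.6724
Bracket: 2^10 = 1024 < 1632 <= 2^11 = 2048
So ceil(log2(1632)) = 11

bits = ceil(log2(1632)) = ceil(10.6724) = 11 bits


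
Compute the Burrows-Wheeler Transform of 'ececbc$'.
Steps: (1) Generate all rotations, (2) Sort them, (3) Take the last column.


Rotations (sorted):
  0: $ececbc -> last char: c
  1: bc$ecec -> last char: c
  2: c$ececb -> last char: b
  3: cbc$ece -> last char: e
  4: cecbc$e -> last char: e
  5: ecbc$ec -> last char: c
  6: ececbc$ -> last char: $


BWT = ccbeec$


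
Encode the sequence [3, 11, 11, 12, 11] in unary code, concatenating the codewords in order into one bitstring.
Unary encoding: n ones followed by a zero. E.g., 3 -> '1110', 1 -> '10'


Encode each number as n ones followed by a terminating 0:
  3 -> 1110 (4 bits)
  11 -> 111111111110 (12 bits)
  11 -> 111111111110 (12 bits)
  12 -> 1111111111110 (13 bits)
  11 -> 111111111110 (12 bits)
Total length = 4 + 12 + 12 + 13 + 12 = 53 bits.

Unary([3, 11, 11, 12, 11]) = 11101111111111101111111111101111111111110111111111110 (53 bits)


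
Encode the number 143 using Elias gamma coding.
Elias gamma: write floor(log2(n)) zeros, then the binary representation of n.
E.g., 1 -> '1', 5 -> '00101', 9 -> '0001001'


num_bits = floor(log2(143)) + 1 = 8
leading_zeros = num_bits - 1 = 7
binary(143) = 10001111

Elias gamma(143) = '0000000' + '10001111' = 000000010001111 (15 bits)


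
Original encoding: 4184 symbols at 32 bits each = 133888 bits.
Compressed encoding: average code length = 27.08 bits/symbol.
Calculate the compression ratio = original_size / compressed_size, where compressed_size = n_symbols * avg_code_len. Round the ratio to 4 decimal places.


original_size = n_symbols * orig_bits = 4184 * 32 = 133888 bits
compressed_size = n_symbols * avg_code_len = 4184 * 27.08 = 113302.72 bits
ratio = original_size / compressed_size = 133888 / 113302.72 = 1.1817

Compression ratio = 1.1817


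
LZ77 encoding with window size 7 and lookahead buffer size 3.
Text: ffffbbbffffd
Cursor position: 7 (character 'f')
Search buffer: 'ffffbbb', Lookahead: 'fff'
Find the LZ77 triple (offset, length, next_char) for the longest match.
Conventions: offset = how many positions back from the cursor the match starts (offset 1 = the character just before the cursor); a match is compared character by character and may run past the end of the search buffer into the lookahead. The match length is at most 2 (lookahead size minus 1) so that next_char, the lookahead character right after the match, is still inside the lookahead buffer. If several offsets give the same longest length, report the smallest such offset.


Try each offset into the search buffer:
  offset=1 (pos 6, char 'b'): match length 0
  offset=2 (pos 5, char 'b'): match length 0
  offset=3 (pos 4, char 'b'): match length 0
  offset=4 (pos 3, char 'f'): match length 1
  offset=5 (pos 2, char 'f'): match length 2
  offset=6 (pos 1, char 'f'): match length 2
  offset=7 (pos 0, char 'f'): match length 2
Longest match has length 2, found at offsets 5, 6, 7; take the smallest, offset 5.
next_char = character at position 7 + 2 = 9 -> 'f'

Best match: offset=5, length=2 (matching 'ff' starting at position 2)
LZ77 triple: (5, 2, 'f')


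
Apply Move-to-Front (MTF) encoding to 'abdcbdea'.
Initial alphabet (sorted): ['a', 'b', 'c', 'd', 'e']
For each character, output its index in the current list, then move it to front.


MTF encoding:
'a': index 0 in ['a', 'b', 'c', 'd', 'e'] -> ['a', 'b', 'c', 'd', 'e']
'b': index 1 in ['a', 'b', 'c', 'd', 'e'] -> ['b', 'a', 'c', 'd', 'e']
'd': index 3 in ['b', 'a', 'c', 'd', 'e'] -> ['d', 'b', 'a', 'c', 'e']
'c': index 3 in ['d', 'b', 'a', 'c', 'e'] -> ['c', 'd', 'b', 'a', 'e']
'b': index 2 in ['c', 'd', 'b', 'a', 'e'] -> ['b', 'c', 'd', 'a', 'e']
'd': index 2 in ['b', 'c', 'd', 'a', 'e'] -> ['d', 'b', 'c', 'a', 'e']
'e': index 4 in ['d', 'b', 'c', 'a', 'e'] -> ['e', 'd', 'b', 'c', 'a']
'a': index 4 in ['e', 'd', 'b', 'c', 'a'] -> ['a', 'e', 'd', 'b', 'c']


Output: [0, 1, 3, 3, 2, 2, 4, 4]


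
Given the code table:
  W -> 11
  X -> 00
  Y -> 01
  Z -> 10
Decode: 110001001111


Decoding:
11 -> W
00 -> X
01 -> Y
00 -> X
11 -> W
11 -> W


Result: WXYXWW


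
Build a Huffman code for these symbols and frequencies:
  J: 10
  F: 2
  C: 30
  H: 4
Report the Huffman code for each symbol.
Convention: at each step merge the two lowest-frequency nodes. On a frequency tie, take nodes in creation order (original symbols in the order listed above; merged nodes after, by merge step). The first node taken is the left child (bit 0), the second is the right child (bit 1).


Huffman tree construction:
Step 1: Merge F(2) + H(4) = 6
Step 2: Merge (F+H)(6) + J(10) = 16
Step 3: Merge ((F+H)+J)(16) + C(30) = 46
Read each symbol's code off the tree from the root (left child = 0, right child = 1).

Codes:
  J: 01 (length 2)
  F: 000 (length 3)
  C: 1 (length 1)
  H: 001 (length 3)
Average code length: 68/46 = 1.4783 bits/symbol


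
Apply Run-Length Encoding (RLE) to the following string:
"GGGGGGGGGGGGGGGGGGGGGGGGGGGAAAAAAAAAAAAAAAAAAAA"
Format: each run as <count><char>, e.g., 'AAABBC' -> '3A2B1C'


Scanning runs left to right:
  i=0: run of 'G' x 27 -> '27G'
  i=27: run of 'A' x 20 -> '20A'

RLE = 27G20A


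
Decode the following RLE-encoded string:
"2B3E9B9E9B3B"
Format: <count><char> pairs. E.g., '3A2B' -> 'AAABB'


Expanding each <count><char> pair:
  2B -> 'BB'
  3E -> 'EEE'
  9B -> 'BBBBBBBBB'
  9E -> 'EEEEEEEEE'
  9B -> 'BBBBBBBBB'
  3B -> 'BBB'

Decoded = BBEEEBBBBBBBBBEEEEEEEEEBBBBBBBBBBBB
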